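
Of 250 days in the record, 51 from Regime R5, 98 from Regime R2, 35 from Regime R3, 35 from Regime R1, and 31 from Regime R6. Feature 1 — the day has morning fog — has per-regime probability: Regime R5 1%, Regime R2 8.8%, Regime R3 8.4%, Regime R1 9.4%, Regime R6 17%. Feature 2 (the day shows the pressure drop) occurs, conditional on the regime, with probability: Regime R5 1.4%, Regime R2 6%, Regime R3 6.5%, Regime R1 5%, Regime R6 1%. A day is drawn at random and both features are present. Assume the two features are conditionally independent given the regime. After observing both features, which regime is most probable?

Regime R2

Prior × likelihood for each hypothesis:
  Regime R5: 0.204 × 0.01 × 0.014 = 0.00002856
  Regime R2: 0.392 × 0.088 × 0.06 = 0.00206976
  Regime R3: 0.14 × 0.084 × 0.065 = 0.0007644
  Regime R1: 0.14 × 0.094 × 0.05 = 0.000658
  Regime R6: 0.124 × 0.17 × 0.01 = 0.0002108
Total = 0.00373152.
Largest term belongs to Regime R2, so Regime R2 is most probable.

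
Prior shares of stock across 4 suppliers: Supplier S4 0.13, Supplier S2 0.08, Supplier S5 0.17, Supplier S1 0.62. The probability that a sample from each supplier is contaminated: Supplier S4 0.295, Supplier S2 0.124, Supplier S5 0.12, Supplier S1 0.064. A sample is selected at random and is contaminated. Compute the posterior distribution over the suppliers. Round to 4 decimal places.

Compute prior × likelihood for every hypothesis:
  Supplier S4: 0.13 × 0.295 = 0.03835
  Supplier S2: 0.08 × 0.124 = 0.00992
  Supplier S5: 0.17 × 0.12 = 0.0204
  Supplier S1: 0.62 × 0.064 = 0.03968
Total = 0.10835.
P(Supplier S4 | contaminated) = 0.03835/0.10835 ≈ 0.3539
P(Supplier S2 | contaminated) = 0.00992/0.10835 ≈ 0.0916
P(Supplier S5 | contaminated) = 0.0204/0.10835 ≈ 0.1883
P(Supplier S1 | contaminated) = 0.03968/0.10835 ≈ 0.3662

Supplier S4 0.3539, Supplier S2 0.0916, Supplier S5 0.1883, Supplier S1 0.3662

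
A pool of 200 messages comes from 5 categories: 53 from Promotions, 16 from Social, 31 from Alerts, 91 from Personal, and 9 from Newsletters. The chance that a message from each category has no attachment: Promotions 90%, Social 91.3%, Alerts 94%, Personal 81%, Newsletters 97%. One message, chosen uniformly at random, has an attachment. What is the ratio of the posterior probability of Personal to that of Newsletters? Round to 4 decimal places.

Taking complements, P(attachment | each) = Promotions 0.1, Social 0.087, Alerts 0.06, Personal 0.19, Newsletters 0.03.
Compute prior × likelihood for every hypothesis:
  Promotions: 0.265 × 0.1 = 0.0265
  Social: 0.08 × 0.087 = 0.00696
  Alerts: 0.155 × 0.06 = 0.0093
  Personal: 0.455 × 0.19 = 0.08645
  Newsletters: 0.045 × 0.03 = 0.00135
Total = 0.13056.
The ratio is 0.08645 / 0.00135 (the normalizer cancels) = 64.0370.

64.0370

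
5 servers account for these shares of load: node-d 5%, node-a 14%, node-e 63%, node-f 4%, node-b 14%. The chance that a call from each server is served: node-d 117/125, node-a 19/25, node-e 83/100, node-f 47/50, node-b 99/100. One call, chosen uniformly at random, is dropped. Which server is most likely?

Taking complements, P(dropped | each) = node-d 0.064, node-a 0.24, node-e 0.17, node-f 0.06, node-b 0.01.
Unnormalized posteriors (prior × likelihood):
  node-d: 0.05 × 0.064 = 0.0032
  node-a: 0.14 × 0.24 = 0.0336
  node-e: 0.63 × 0.17 = 0.1071
  node-f: 0.04 × 0.06 = 0.0024
  node-b: 0.14 × 0.01 = 0.0014
Total = 0.1477.
Largest term belongs to node-e, so node-e is most probable.

node-e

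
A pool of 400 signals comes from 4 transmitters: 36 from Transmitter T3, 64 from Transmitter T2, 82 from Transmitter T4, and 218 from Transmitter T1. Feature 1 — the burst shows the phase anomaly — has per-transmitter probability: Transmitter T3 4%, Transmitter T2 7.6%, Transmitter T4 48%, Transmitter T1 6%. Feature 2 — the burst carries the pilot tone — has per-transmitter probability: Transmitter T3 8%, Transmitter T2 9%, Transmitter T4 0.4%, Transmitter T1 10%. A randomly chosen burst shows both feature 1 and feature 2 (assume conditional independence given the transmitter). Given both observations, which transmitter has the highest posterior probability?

Unnormalized posteriors (prior × likelihood):
  Transmitter T3: 0.09 × 0.04 × 0.08 = 0.000288
  Transmitter T2: 0.16 × 0.076 × 0.09 = 0.0010944
  Transmitter T4: 0.205 × 0.48 × 0.004 = 0.0003936
  Transmitter T1: 0.545 × 0.06 × 0.1 = 0.00327
Total = 0.005046.
Largest term belongs to Transmitter T1, so Transmitter T1 is most probable.

Transmitter T1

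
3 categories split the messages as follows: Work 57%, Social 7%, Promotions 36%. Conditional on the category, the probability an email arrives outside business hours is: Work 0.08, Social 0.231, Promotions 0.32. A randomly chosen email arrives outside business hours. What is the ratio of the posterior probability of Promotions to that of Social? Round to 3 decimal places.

7.124

Compute prior × likelihood for every hypothesis:
  Work: 0.57 × 0.08 = 0.0456
  Social: 0.07 × 0.231 = 0.01617
  Promotions: 0.36 × 0.32 = 0.1152
Total = 0.17697.
The ratio is 0.1152 / 0.01617 (the normalizer cancels) = 7.124.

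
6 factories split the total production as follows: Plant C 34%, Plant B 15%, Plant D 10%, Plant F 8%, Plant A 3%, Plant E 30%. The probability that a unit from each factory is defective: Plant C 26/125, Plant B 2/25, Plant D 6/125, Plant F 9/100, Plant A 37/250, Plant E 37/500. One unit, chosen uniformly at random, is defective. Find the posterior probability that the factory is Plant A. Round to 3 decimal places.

0.037

By Bayes' rule, posterior ∝ prior × likelihood:
  Plant C: 0.34 × 0.208 = 0.07072
  Plant B: 0.15 × 0.08 = 0.012
  Plant D: 0.1 × 0.048 = 0.0048
  Plant F: 0.08 × 0.09 = 0.0072
  Plant A: 0.03 × 0.148 = 0.00444
  Plant E: 0.3 × 0.074 = 0.0222
Normalizing constant = 0.12136.
P(Plant A | evidence) = 0.00444 / 0.12136 ≈ 0.037.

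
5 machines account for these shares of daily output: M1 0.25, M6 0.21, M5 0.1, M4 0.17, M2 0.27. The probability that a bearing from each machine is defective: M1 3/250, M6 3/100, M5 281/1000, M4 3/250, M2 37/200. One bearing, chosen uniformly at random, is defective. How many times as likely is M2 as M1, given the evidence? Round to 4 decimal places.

Prior × likelihood for each hypothesis:
  M1: 0.25 × 0.012 = 0.003
  M6: 0.21 × 0.03 = 0.0063
  M5: 0.1 × 0.281 = 0.0281
  M4: 0.17 × 0.012 = 0.00204
  M2: 0.27 × 0.185 = 0.04995
Normalizing constant = 0.08939.
The ratio is 0.04995 / 0.003 (the normalizer cancels) = 16.6500.

16.6500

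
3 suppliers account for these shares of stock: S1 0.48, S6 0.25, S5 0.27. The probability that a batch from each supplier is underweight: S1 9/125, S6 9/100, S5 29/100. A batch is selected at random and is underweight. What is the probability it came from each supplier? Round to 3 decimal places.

Prior × likelihood for each hypothesis:
  S1: 0.48 × 0.072 = 0.03456
  S6: 0.25 × 0.09 = 0.0225
  S5: 0.27 × 0.29 = 0.0783
Sum = 0.13536.
P(S1 | underweight) = 0.03456/0.13536 ≈ 0.255
P(S6 | underweight) = 0.0225/0.13536 ≈ 0.166
P(S5 | underweight) = 0.0783/0.13536 ≈ 0.578

S1 0.255, S6 0.166, S5 0.578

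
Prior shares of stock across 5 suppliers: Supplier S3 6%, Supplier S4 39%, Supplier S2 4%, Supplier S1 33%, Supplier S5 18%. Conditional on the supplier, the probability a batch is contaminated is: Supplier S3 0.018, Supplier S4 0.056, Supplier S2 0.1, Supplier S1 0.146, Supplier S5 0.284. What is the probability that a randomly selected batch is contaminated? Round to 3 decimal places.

Prior × likelihood for each hypothesis:
  Supplier S3: 0.06 × 0.018 = 0.00108
  Supplier S4: 0.39 × 0.056 = 0.02184
  Supplier S2: 0.04 × 0.1 = 0.004
  Supplier S1: 0.33 × 0.146 = 0.04818
  Supplier S5: 0.18 × 0.284 = 0.05112
P(contaminated) = 0.00108 + 0.02184 + 0.004 + 0.04818 + 0.05112 = 0.12622 → 0.126.

0.126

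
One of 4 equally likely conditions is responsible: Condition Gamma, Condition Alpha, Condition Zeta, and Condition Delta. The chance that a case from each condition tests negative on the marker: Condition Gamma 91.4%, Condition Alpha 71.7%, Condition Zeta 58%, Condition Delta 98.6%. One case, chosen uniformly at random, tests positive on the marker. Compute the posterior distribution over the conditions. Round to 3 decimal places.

Condition Gamma 0.107, Condition Alpha 0.352, Condition Zeta 0.523, Condition Delta 0.017

Taking complements, P(marker-positive | each) = Condition Gamma 0.086, Condition Alpha 0.283, Condition Zeta 0.42, Condition Delta 0.014.
Since the prior is uniform, the posterior is proportional to the likelihood:
  Condition Gamma: 0.086
  Condition Alpha: 0.283
  Condition Zeta: 0.42
  Condition Delta: 0.014
Total = 0.803.
P(Condition Gamma | marker-positive) = 0.086/0.803 ≈ 0.107
P(Condition Alpha | marker-positive) = 0.283/0.803 ≈ 0.352
P(Condition Zeta | marker-positive) = 0.42/0.803 ≈ 0.523
P(Condition Delta | marker-positive) = 0.014/0.803 ≈ 0.017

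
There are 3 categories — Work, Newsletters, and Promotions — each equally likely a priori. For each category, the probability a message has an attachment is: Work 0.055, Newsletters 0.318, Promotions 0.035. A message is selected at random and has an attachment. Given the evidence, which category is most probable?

With a uniform prior (1/3 each), posterior ∝ likelihood:
  Work: 0.055
  Newsletters: 0.318
  Promotions: 0.035
Sum = 0.408.
Largest term belongs to Newsletters, so Newsletters is most probable.

Newsletters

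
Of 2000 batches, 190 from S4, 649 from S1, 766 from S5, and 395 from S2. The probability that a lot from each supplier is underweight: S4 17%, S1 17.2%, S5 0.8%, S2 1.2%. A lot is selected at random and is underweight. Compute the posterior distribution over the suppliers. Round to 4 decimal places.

Compute prior × likelihood for every hypothesis:
  S4: 0.095 × 0.17 = 0.01615
  S1: 0.3245 × 0.172 = 0.055814
  S5: 0.383 × 0.008 = 0.003064
  S2: 0.1975 × 0.012 = 0.00237
Normalizing constant = 0.077398.
P(S4 | underweight) = 0.01615/0.077398 ≈ 0.2087
P(S1 | underweight) = 0.055814/0.077398 ≈ 0.7211
P(S5 | underweight) = 0.003064/0.077398 ≈ 0.0396
P(S2 | underweight) = 0.00237/0.077398 ≈ 0.0306

S4 0.2087, S1 0.7211, S5 0.0396, S2 0.0306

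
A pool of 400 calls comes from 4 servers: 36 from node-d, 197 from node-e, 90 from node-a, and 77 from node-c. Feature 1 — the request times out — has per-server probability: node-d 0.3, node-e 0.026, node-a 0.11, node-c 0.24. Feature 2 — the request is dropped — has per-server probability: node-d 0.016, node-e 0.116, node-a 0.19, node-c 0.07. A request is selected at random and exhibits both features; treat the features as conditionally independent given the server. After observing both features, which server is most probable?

Unnormalized posteriors (prior × likelihood):
  node-d: 0.09 × 0.3 × 0.016 = 0.000432
  node-e: 0.4925 × 0.026 × 0.116 = 0.00148538
  node-a: 0.225 × 0.11 × 0.19 = 0.0047025
  node-c: 0.1925 × 0.24 × 0.07 = 0.003234
Sum = 0.00985388.
Largest term belongs to node-a, so node-a is most probable.

node-a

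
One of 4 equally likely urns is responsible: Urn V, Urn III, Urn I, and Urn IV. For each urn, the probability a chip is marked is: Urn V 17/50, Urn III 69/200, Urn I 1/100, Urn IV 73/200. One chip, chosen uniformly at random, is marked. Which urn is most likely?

Urn IV

With a uniform prior (1/4 each), posterior ∝ likelihood:
  Urn V: 0.34
  Urn III: 0.345
  Urn I: 0.01
  Urn IV: 0.365
Total = 1.06.
Largest term belongs to Urn IV, so Urn IV is most probable.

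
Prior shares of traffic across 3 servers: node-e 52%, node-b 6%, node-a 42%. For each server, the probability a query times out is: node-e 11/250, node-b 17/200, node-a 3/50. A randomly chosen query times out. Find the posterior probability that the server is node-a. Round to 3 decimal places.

0.474

Prior × likelihood for each hypothesis:
  node-e: 0.52 × 0.044 = 0.02288
  node-b: 0.06 × 0.085 = 0.0051
  node-a: 0.42 × 0.06 = 0.0252
Sum = 0.05318.
P(node-a | evidence) = 0.0252 / 0.05318 ≈ 0.474.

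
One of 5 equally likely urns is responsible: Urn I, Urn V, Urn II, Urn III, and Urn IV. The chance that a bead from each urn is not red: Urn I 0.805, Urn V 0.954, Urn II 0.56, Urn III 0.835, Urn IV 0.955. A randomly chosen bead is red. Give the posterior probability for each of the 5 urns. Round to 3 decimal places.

Taking complements, P(red | each) = Urn I 0.195, Urn V 0.046, Urn II 0.44, Urn III 0.165, Urn IV 0.045.
Since the prior is uniform, the posterior is proportional to the likelihood:
  Urn I: 0.195
  Urn V: 0.046
  Urn II: 0.44
  Urn III: 0.165
  Urn IV: 0.045
Normalizing constant = 0.891.
P(Urn I | red) = 0.195/0.891 ≈ 0.219
P(Urn V | red) = 0.046/0.891 ≈ 0.052
P(Urn II | red) = 0.44/0.891 ≈ 0.494
P(Urn III | red) = 0.165/0.891 ≈ 0.185
P(Urn IV | red) = 0.045/0.891 ≈ 0.051

Urn I 0.219, Urn V 0.052, Urn II 0.494, Urn III 0.185, Urn IV 0.051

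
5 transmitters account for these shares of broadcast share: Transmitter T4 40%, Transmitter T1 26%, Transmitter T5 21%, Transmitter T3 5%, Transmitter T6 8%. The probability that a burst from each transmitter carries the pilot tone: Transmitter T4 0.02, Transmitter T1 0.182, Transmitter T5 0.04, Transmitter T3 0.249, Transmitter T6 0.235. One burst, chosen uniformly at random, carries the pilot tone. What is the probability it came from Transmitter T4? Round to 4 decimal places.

Prior × likelihood for each hypothesis:
  Transmitter T4: 0.4 × 0.02 = 0.008
  Transmitter T1: 0.26 × 0.182 = 0.04732
  Transmitter T5: 0.21 × 0.04 = 0.0084
  Transmitter T3: 0.05 × 0.249 = 0.01245
  Transmitter T6: 0.08 × 0.235 = 0.0188
Total = 0.09497.
P(Transmitter T4 | evidence) = 0.008 / 0.09497 ≈ 0.0842.

0.0842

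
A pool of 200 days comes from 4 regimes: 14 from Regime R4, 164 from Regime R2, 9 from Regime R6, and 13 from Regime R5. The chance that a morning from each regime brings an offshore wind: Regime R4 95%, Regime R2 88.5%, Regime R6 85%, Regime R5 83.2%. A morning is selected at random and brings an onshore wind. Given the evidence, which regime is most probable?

Regime R2

Taking complements, P(onshore | each) = Regime R4 0.05, Regime R2 0.115, Regime R6 0.15, Regime R5 0.168.
By Bayes' rule, posterior ∝ prior × likelihood:
  Regime R4: 0.07 × 0.05 = 0.0035
  Regime R2: 0.82 × 0.115 = 0.0943
  Regime R6: 0.045 × 0.15 = 0.00675
  Regime R5: 0.065 × 0.168 = 0.01092
Sum = 0.11547.
Largest term belongs to Regime R2, so Regime R2 is most probable.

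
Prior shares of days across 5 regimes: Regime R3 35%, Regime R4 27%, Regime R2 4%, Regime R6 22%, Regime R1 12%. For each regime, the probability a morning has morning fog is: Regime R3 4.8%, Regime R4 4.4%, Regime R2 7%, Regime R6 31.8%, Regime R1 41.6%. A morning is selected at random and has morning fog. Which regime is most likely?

Regime R6

Compute prior × likelihood for every hypothesis:
  Regime R3: 0.35 × 0.048 = 0.0168
  Regime R4: 0.27 × 0.044 = 0.01188
  Regime R2: 0.04 × 0.07 = 0.0028
  Regime R6: 0.22 × 0.318 = 0.06996
  Regime R1: 0.12 × 0.416 = 0.04992
Total = 0.15136.
Largest term belongs to Regime R6, so Regime R6 is most probable.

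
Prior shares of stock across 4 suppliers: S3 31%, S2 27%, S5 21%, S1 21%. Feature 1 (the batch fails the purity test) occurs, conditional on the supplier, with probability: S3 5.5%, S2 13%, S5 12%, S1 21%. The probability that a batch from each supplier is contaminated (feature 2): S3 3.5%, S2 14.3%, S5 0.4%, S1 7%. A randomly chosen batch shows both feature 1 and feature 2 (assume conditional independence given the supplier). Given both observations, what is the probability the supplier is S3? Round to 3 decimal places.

0.068

Compute prior × likelihood for every hypothesis:
  S3: 0.31 × 0.055 × 0.035 = 0.00059675
  S2: 0.27 × 0.13 × 0.143 = 0.0050193
  S5: 0.21 × 0.12 × 0.004 = 0.0001008
  S1: 0.21 × 0.21 × 0.07 = 0.003087
Sum = 0.00880385.
P(S3 | evidence) = 0.00059675 / 0.00880385 ≈ 0.068.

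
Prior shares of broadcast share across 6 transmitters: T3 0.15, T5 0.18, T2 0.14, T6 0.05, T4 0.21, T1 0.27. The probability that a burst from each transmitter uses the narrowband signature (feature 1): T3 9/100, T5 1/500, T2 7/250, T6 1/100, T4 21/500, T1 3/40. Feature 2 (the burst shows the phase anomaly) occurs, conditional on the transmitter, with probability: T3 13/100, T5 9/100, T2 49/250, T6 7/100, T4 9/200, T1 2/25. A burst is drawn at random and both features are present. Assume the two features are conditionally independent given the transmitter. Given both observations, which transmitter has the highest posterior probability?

T3

By Bayes' rule, posterior ∝ prior × likelihood:
  T3: 0.15 × 0.09 × 0.13 = 0.001755
  T5: 0.18 × 0.002 × 0.09 = 0.0000324
  T2: 0.14 × 0.028 × 0.196 = 0.00076832
  T6: 0.05 × 0.01 × 0.07 = 0.000035
  T4: 0.21 × 0.042 × 0.045 = 0.0003969
  T1: 0.27 × 0.075 × 0.08 = 0.00162
Normalizing constant = 0.00460762.
Largest term belongs to T3, so T3 is most probable.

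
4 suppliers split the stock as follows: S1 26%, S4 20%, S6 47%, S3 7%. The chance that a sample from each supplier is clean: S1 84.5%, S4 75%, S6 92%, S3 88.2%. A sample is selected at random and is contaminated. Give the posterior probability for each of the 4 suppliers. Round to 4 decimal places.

S1 0.2960, S4 0.3672, S6 0.2761, S3 0.0607

Taking complements, P(contaminated | each) = S1 0.155, S4 0.25, S6 0.08, S3 0.118.
Prior × likelihood for each hypothesis:
  S1: 0.26 × 0.155 = 0.0403
  S4: 0.2 × 0.25 = 0.05
  S6: 0.47 × 0.08 = 0.0376
  S3: 0.07 × 0.118 = 0.00826
Total = 0.13616.
P(S1 | contaminated) = 0.0403/0.13616 ≈ 0.2960
P(S4 | contaminated) = 0.05/0.13616 ≈ 0.3672
P(S6 | contaminated) = 0.0376/0.13616 ≈ 0.2761
P(S3 | contaminated) = 0.00826/0.13616 ≈ 0.0607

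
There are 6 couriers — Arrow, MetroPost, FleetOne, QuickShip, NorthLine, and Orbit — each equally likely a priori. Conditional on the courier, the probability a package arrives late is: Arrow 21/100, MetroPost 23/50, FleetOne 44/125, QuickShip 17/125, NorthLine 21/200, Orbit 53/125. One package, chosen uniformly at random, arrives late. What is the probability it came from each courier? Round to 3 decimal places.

Since the prior is uniform, the posterior is proportional to the likelihood:
  Arrow: 0.21
  MetroPost: 0.46
  FleetOne: 0.352
  QuickShip: 0.136
  NorthLine: 0.105
  Orbit: 0.424
Sum = 1.687.
P(Arrow | late) = 0.21/1.687 ≈ 0.124
P(MetroPost | late) = 0.46/1.687 ≈ 0.273
P(FleetOne | late) = 0.352/1.687 ≈ 0.209
P(QuickShip | late) = 0.136/1.687 ≈ 0.081
P(NorthLine | late) = 0.105/1.687 ≈ 0.062
P(Orbit | late) = 0.424/1.687 ≈ 0.251

Arrow 0.124, MetroPost 0.273, FleetOne 0.209, QuickShip 0.081, NorthLine 0.062, Orbit 0.251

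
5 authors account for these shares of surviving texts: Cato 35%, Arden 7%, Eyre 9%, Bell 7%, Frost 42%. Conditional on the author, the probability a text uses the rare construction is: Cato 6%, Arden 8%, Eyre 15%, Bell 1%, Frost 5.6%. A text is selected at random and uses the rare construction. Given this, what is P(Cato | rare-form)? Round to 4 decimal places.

0.3265

By Bayes' rule, posterior ∝ prior × likelihood:
  Cato: 0.35 × 0.06 = 0.021
  Arden: 0.07 × 0.08 = 0.0056
  Eyre: 0.09 × 0.15 = 0.0135
  Bell: 0.07 × 0.01 = 0.0007
  Frost: 0.42 × 0.056 = 0.02352
Sum = 0.06432.
P(Cato | evidence) = 0.021 / 0.06432 ≈ 0.3265.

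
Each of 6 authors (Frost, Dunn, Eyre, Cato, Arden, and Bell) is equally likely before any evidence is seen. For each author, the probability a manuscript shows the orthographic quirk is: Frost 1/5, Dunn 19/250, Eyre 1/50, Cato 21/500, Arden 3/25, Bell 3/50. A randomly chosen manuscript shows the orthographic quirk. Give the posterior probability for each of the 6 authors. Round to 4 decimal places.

Frost 0.3861, Dunn 0.1467, Eyre 0.0386, Cato 0.0811, Arden 0.2317, Bell 0.1158

With a uniform prior (1/6 each), posterior ∝ likelihood:
  Frost: 0.2
  Dunn: 0.076
  Eyre: 0.02
  Cato: 0.042
  Arden: 0.12
  Bell: 0.06
Normalizing constant = 0.518.
P(Frost | quirk) = 0.2/0.518 ≈ 0.3861
P(Dunn | quirk) = 0.076/0.518 ≈ 0.1467
P(Eyre | quirk) = 0.02/0.518 ≈ 0.0386
P(Cato | quirk) = 0.042/0.518 ≈ 0.0811
P(Arden | quirk) = 0.12/0.518 ≈ 0.2317
P(Bell | quirk) = 0.06/0.518 ≈ 0.1158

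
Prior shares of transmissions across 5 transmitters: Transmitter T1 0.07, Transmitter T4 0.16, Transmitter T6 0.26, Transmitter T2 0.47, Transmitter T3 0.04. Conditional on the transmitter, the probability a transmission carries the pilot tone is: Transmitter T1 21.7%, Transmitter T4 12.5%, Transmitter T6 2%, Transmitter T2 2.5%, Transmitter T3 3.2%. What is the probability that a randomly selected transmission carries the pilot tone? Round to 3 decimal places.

0.053

By Bayes' rule, posterior ∝ prior × likelihood:
  Transmitter T1: 0.07 × 0.217 = 0.01519
  Transmitter T4: 0.16 × 0.125 = 0.02
  Transmitter T6: 0.26 × 0.02 = 0.0052
  Transmitter T2: 0.47 × 0.025 = 0.01175
  Transmitter T3: 0.04 × 0.032 = 0.00128
P(pilot) = 0.01519 + 0.02 + 0.0052 + 0.01175 + 0.00128 = 0.05342 → 0.053.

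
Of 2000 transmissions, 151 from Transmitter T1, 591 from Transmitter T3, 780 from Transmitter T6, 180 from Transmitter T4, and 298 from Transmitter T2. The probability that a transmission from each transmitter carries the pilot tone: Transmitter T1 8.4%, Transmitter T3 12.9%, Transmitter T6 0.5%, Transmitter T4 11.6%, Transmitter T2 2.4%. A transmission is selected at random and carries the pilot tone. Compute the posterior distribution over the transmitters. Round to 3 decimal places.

Transmitter T1 0.105, Transmitter T3 0.631, Transmitter T6 0.032, Transmitter T4 0.173, Transmitter T2 0.059

Compute prior × likelihood for every hypothesis:
  Transmitter T1: 0.0755 × 0.084 = 0.006342
  Transmitter T3: 0.2955 × 0.129 = 0.0381195
  Transmitter T6: 0.39 × 0.005 = 0.00195
  Transmitter T4: 0.09 × 0.116 = 0.01044
  Transmitter T2: 0.149 × 0.024 = 0.003576
Normalizing constant = 0.0604275.
P(Transmitter T1 | pilot) = 0.006342/0.0604275 ≈ 0.105
P(Transmitter T3 | pilot) = 0.0381195/0.0604275 ≈ 0.631
P(Transmitter T6 | pilot) = 0.00195/0.0604275 ≈ 0.032
P(Transmitter T4 | pilot) = 0.01044/0.0604275 ≈ 0.173
P(Transmitter T2 | pilot) = 0.003576/0.0604275 ≈ 0.059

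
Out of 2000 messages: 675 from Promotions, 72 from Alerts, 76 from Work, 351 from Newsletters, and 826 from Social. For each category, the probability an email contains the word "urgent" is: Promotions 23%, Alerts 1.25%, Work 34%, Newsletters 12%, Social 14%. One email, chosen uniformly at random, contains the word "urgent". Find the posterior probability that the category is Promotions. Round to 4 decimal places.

Unnormalized posteriors (prior × likelihood):
  Promotions: 0.3375 × 0.23 = 0.077625
  Alerts: 0.036 × 0.0125 = 0.00045
  Work: 0.038 × 0.34 = 0.01292
  Newsletters: 0.1755 × 0.12 = 0.02106
  Social: 0.413 × 0.14 = 0.05782
Total = 0.169875.
P(Promotions | evidence) = 0.077625 / 0.169875 ≈ 0.4570.

0.4570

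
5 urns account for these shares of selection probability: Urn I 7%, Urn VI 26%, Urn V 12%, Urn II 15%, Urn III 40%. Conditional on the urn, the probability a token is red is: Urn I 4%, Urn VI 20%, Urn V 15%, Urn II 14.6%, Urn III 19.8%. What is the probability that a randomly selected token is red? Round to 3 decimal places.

0.174

Prior × likelihood for each hypothesis:
  Urn I: 0.07 × 0.04 = 0.0028
  Urn VI: 0.26 × 0.2 = 0.052
  Urn V: 0.12 × 0.15 = 0.018
  Urn II: 0.15 × 0.146 = 0.0219
  Urn III: 0.4 × 0.198 = 0.0792
P(red) = 0.0028 + 0.052 + 0.018 + 0.0219 + 0.0792 = 0.1739 → 0.174.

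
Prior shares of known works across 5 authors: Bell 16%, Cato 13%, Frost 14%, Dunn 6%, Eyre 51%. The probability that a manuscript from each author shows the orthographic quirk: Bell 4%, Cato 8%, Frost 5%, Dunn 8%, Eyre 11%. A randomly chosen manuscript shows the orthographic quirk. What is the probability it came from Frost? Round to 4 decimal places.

Prior × likelihood for each hypothesis:
  Bell: 0.16 × 0.04 = 0.0064
  Cato: 0.13 × 0.08 = 0.0104
  Frost: 0.14 × 0.05 = 0.007
  Dunn: 0.06 × 0.08 = 0.0048
  Eyre: 0.51 × 0.11 = 0.0561
Total = 0.0847.
P(Frost | evidence) = 0.007 / 0.0847 ≈ 0.0826.

0.0826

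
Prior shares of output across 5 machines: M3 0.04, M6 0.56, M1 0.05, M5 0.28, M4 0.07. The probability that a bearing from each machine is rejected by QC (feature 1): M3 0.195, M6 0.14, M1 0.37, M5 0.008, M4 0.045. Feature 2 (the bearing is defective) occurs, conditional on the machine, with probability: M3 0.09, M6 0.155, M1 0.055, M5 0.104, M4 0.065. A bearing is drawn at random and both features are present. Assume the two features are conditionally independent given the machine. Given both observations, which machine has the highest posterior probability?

M6

Unnormalized posteriors (prior × likelihood):
  M3: 0.04 × 0.195 × 0.09 = 0.000702
  M6: 0.56 × 0.14 × 0.155 = 0.012152
  M1: 0.05 × 0.37 × 0.055 = 0.0010175
  M5: 0.28 × 0.008 × 0.104 = 0.00023296
  M4: 0.07 × 0.045 × 0.065 = 0.00020475
Normalizing constant = 0.01430921.
Largest term belongs to M6, so M6 is most probable.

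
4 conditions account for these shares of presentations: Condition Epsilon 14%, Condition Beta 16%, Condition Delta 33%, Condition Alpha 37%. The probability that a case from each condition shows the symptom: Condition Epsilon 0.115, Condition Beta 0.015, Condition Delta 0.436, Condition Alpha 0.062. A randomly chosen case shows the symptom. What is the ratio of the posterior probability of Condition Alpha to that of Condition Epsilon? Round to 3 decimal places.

1.425

Compute prior × likelihood for every hypothesis:
  Condition Epsilon: 0.14 × 0.115 = 0.0161
  Condition Beta: 0.16 × 0.015 = 0.0024
  Condition Delta: 0.33 × 0.436 = 0.14388
  Condition Alpha: 0.37 × 0.062 = 0.02294
Normalizing constant = 0.18532.
The ratio is 0.02294 / 0.0161 (the normalizer cancels) = 1.425.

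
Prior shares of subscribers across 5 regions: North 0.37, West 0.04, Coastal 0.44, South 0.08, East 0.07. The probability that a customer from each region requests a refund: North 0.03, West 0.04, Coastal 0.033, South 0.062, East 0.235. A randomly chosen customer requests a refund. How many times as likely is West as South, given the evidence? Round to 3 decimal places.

By Bayes' rule, posterior ∝ prior × likelihood:
  North: 0.37 × 0.03 = 0.0111
  West: 0.04 × 0.04 = 0.0016
  Coastal: 0.44 × 0.033 = 0.01452
  South: 0.08 × 0.062 = 0.00496
  East: 0.07 × 0.235 = 0.01645
Sum = 0.04863.
The ratio is 0.0016 / 0.00496 (the normalizer cancels) = 0.323.

0.323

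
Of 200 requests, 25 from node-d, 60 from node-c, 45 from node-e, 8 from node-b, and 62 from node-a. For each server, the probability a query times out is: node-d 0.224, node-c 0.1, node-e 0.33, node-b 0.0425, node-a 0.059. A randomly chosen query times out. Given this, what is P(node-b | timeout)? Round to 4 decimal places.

0.0112

Unnormalized posteriors (prior × likelihood):
  node-d: 0.125 × 0.224 = 0.028
  node-c: 0.3 × 0.1 = 0.03
  node-e: 0.225 × 0.33 = 0.07425
  node-b: 0.04 × 0.0425 = 0.0017
  node-a: 0.31 × 0.059 = 0.01829
Total = 0.15224.
P(node-b | evidence) = 0.0017 / 0.15224 ≈ 0.0112.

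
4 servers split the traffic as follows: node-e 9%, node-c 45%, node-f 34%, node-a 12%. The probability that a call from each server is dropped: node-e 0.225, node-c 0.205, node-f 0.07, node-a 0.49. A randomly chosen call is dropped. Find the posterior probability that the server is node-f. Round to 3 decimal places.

Prior × likelihood for each hypothesis:
  node-e: 0.09 × 0.225 = 0.02025
  node-c: 0.45 × 0.205 = 0.09225
  node-f: 0.34 × 0.07 = 0.0238
  node-a: 0.12 × 0.49 = 0.0588
Total = 0.1951.
P(node-f | evidence) = 0.0238 / 0.1951 ≈ 0.122.

0.122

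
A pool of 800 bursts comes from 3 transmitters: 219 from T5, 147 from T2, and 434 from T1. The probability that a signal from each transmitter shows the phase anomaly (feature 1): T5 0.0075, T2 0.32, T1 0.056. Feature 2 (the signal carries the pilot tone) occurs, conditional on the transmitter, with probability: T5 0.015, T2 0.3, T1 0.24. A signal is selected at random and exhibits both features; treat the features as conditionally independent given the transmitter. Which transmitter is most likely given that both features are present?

T2

By Bayes' rule, posterior ∝ prior × likelihood:
  T5: 0.27375 × 0.0075 × 0.015 = 0.000030796875
  T2: 0.18375 × 0.32 × 0.3 = 0.01764
  T1: 0.5425 × 0.056 × 0.24 = 0.0072912
Normalizing constant = 0.024961996875.
Largest term belongs to T2, so T2 is most probable.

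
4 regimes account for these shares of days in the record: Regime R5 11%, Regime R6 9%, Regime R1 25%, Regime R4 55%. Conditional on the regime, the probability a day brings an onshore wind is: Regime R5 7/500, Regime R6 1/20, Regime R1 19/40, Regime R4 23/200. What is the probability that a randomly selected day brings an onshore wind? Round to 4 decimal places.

0.1880

Compute prior × likelihood for every hypothesis:
  Regime R5: 0.11 × 0.014 = 0.00154
  Regime R6: 0.09 × 0.05 = 0.0045
  Regime R1: 0.25 × 0.475 = 0.11875
  Regime R4: 0.55 × 0.115 = 0.06325
P(onshore) = 0.00154 + 0.0045 + 0.11875 + 0.06325 = 0.18804 → 0.1880.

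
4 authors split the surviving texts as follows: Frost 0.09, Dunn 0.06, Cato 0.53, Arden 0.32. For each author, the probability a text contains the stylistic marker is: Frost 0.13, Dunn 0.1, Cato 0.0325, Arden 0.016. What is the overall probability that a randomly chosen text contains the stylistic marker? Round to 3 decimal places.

Unnormalized posteriors (prior × likelihood):
  Frost: 0.09 × 0.13 = 0.0117
  Dunn: 0.06 × 0.1 = 0.006
  Cato: 0.53 × 0.0325 = 0.017225
  Arden: 0.32 × 0.016 = 0.00512
P(marker) = 0.0117 + 0.006 + 0.017225 + 0.00512 = 0.040045 → 0.040.

0.040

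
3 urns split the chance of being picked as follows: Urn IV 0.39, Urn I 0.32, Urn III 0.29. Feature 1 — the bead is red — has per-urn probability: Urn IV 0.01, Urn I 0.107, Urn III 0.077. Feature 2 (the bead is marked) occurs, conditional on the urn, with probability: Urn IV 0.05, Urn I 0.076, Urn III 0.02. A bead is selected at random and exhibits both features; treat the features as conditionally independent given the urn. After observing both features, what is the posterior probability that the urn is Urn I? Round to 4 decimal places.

0.8022

Compute prior × likelihood for every hypothesis:
  Urn IV: 0.39 × 0.01 × 0.05 = 0.000195
  Urn I: 0.32 × 0.107 × 0.076 = 0.00260224
  Urn III: 0.29 × 0.077 × 0.02 = 0.0004466
Normalizing constant = 0.00324384.
P(Urn I | evidence) = 0.00260224 / 0.00324384 ≈ 0.8022.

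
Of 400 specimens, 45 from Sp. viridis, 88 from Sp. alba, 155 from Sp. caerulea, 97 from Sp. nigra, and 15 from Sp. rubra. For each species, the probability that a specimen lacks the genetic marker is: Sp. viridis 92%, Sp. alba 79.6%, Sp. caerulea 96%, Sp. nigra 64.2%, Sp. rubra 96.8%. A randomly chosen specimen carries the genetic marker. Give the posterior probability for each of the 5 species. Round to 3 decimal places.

Taking complements, P(marker | each) = Sp. viridis 0.08, Sp. alba 0.204, Sp. caerulea 0.04, Sp. nigra 0.358, Sp. rubra 0.032.
Prior × likelihood for each hypothesis:
  Sp. viridis: 0.1125 × 0.08 = 0.009
  Sp. alba: 0.22 × 0.204 = 0.04488
  Sp. caerulea: 0.3875 × 0.04 = 0.0155
  Sp. nigra: 0.2425 × 0.358 = 0.086815
  Sp. rubra: 0.0375 × 0.032 = 0.0012
Sum = 0.157395.
P(Sp. viridis | marker) = 0.009/0.157395 ≈ 0.057
P(Sp. alba | marker) = 0.04488/0.157395 ≈ 0.285
P(Sp. caerulea | marker) = 0.0155/0.157395 ≈ 0.098
P(Sp. nigra | marker) = 0.086815/0.157395 ≈ 0.552
P(Sp. rubra | marker) = 0.0012/0.157395 ≈ 0.008
(Check: 0.057+0.285+0.098+0.552+0.008 = 1.000.)

Sp. viridis 0.057, Sp. alba 0.285, Sp. caerulea 0.098, Sp. nigra 0.552, Sp. rubra 0.008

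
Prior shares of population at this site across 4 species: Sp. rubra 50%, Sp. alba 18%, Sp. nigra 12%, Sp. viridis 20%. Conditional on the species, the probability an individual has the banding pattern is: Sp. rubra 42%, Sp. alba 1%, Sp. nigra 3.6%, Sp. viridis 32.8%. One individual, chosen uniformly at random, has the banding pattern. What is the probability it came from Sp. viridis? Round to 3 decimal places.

Compute prior × likelihood for every hypothesis:
  Sp. rubra: 0.5 × 0.42 = 0.21
  Sp. alba: 0.18 × 0.01 = 0.0018
  Sp. nigra: 0.12 × 0.036 = 0.00432
  Sp. viridis: 0.2 × 0.328 = 0.0656
Sum = 0.28172.
P(Sp. viridis | evidence) = 0.0656 / 0.28172 ≈ 0.233.

0.233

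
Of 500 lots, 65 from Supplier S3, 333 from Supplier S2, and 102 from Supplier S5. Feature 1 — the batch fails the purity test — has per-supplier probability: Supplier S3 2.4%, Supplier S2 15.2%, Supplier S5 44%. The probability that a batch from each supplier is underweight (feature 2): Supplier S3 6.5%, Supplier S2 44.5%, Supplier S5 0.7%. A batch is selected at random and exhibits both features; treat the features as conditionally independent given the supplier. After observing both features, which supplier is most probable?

Supplier S2

Compute prior × likelihood for every hypothesis:
  Supplier S3: 0.13 × 0.024 × 0.065 = 0.0002028
  Supplier S2: 0.666 × 0.152 × 0.445 = 0.04504824
  Supplier S5: 0.204 × 0.44 × 0.007 = 0.00062832
Sum = 0.04587936.
Largest term belongs to Supplier S2, so Supplier S2 is most probable.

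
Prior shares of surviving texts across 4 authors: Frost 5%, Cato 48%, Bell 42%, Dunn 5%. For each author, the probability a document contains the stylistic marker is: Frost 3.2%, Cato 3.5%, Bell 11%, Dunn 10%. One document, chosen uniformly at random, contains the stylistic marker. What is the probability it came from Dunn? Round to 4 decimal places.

0.0718

By Bayes' rule, posterior ∝ prior × likelihood:
  Frost: 0.05 × 0.032 = 0.0016
  Cato: 0.48 × 0.035 = 0.0168
  Bell: 0.42 × 0.11 = 0.0462
  Dunn: 0.05 × 0.1 = 0.005
Normalizing constant = 0.0696.
P(Dunn | evidence) = 0.005 / 0.0696 ≈ 0.0718.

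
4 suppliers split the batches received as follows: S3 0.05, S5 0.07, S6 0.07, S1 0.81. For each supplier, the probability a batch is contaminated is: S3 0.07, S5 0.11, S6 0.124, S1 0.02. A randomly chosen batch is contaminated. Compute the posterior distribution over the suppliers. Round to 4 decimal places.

S3 0.0970, S5 0.2134, S6 0.2406, S1 0.4490

Prior × likelihood for each hypothesis:
  S3: 0.05 × 0.07 = 0.0035
  S5: 0.07 × 0.11 = 0.0077
  S6: 0.07 × 0.124 = 0.00868
  S1: 0.81 × 0.02 = 0.0162
Normalizing constant = 0.03608.
P(S3 | contaminated) = 0.0035/0.03608 ≈ 0.0970
P(S5 | contaminated) = 0.0077/0.03608 ≈ 0.2134
P(S6 | contaminated) = 0.00868/0.03608 ≈ 0.2406
P(S1 | contaminated) = 0.0162/0.03608 ≈ 0.4490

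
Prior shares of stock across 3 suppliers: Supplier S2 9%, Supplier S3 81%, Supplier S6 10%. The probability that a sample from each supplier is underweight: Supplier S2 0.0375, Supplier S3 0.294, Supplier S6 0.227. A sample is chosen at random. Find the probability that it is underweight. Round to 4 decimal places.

Compute prior × likelihood for every hypothesis:
  Supplier S2: 0.09 × 0.0375 = 0.003375
  Supplier S3: 0.81 × 0.294 = 0.23814
  Supplier S6: 0.1 × 0.227 = 0.0227
P(underweight) = 0.003375 + 0.23814 + 0.0227 = 0.264215 → 0.2642.

0.2642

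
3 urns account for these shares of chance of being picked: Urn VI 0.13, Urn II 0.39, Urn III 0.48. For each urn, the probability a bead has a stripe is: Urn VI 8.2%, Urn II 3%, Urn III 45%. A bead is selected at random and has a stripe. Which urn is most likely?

Urn III

Compute prior × likelihood for every hypothesis:
  Urn VI: 0.13 × 0.082 = 0.01066
  Urn II: 0.39 × 0.03 = 0.0117
  Urn III: 0.48 × 0.45 = 0.216
Sum = 0.23836.
Largest term belongs to Urn III, so Urn III is most probable.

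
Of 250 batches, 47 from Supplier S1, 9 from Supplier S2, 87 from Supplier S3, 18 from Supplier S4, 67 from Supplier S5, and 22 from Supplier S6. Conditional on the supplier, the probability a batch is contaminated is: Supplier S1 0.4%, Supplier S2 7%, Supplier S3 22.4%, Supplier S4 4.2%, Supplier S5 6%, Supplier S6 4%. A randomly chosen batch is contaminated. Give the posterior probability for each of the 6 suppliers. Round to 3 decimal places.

Supplier S1 0.007, Supplier S2 0.024, Supplier S3 0.751, Supplier S4 0.029, Supplier S5 0.155, Supplier S6 0.034

Unnormalized posteriors (prior × likelihood):
  Supplier S1: 0.188 × 0.004 = 0.000752
  Supplier S2: 0.036 × 0.07 = 0.00252
  Supplier S3: 0.348 × 0.224 = 0.077952
  Supplier S4: 0.072 × 0.042 = 0.003024
  Supplier S5: 0.268 × 0.06 = 0.01608
  Supplier S6: 0.088 × 0.04 = 0.00352
Sum = 0.103848.
P(Supplier S1 | contaminated) = 0.000752/0.103848 ≈ 0.007
P(Supplier S2 | contaminated) = 0.00252/0.103848 ≈ 0.024
P(Supplier S3 | contaminated) = 0.077952/0.103848 ≈ 0.751
P(Supplier S4 | contaminated) = 0.003024/0.103848 ≈ 0.029
P(Supplier S5 | contaminated) = 0.01608/0.103848 ≈ 0.155
P(Supplier S6 | contaminated) = 0.00352/0.103848 ≈ 0.034
(Check: 0.007+0.024+0.751+0.029+0.155+0.034 = 1.000.)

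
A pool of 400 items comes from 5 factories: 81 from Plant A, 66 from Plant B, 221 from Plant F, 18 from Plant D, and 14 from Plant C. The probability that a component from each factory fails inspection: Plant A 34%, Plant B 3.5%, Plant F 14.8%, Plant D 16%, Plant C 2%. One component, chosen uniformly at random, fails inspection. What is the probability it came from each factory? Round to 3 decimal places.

Prior × likelihood for each hypothesis:
  Plant A: 0.2025 × 0.34 = 0.06885
  Plant B: 0.165 × 0.035 = 0.005775
  Plant F: 0.5525 × 0.148 = 0.08177
  Plant D: 0.045 × 0.16 = 0.0072
  Plant C: 0.035 × 0.02 = 0.0007
Sum = 0.164295.
P(Plant A | nonconforming) = 0.06885/0.164295 ≈ 0.419
P(Plant B | nonconforming) = 0.005775/0.164295 ≈ 0.035
P(Plant F | nonconforming) = 0.08177/0.164295 ≈ 0.498
P(Plant D | nonconforming) = 0.0072/0.164295 ≈ 0.044
P(Plant C | nonconforming) = 0.0007/0.164295 ≈ 0.004

Plant A 0.419, Plant B 0.035, Plant F 0.498, Plant D 0.044, Plant C 0.004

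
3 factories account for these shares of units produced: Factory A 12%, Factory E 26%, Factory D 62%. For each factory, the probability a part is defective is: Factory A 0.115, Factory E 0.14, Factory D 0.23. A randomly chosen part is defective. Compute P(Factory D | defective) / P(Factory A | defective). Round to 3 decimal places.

By Bayes' rule, posterior ∝ prior × likelihood:
  Factory A: 0.12 × 0.115 = 0.0138
  Factory E: 0.26 × 0.14 = 0.0364
  Factory D: 0.62 × 0.23 = 0.1426
Normalizing constant = 0.1928.
The ratio is 0.1426 / 0.0138 (the normalizer cancels) = 10.333.

10.333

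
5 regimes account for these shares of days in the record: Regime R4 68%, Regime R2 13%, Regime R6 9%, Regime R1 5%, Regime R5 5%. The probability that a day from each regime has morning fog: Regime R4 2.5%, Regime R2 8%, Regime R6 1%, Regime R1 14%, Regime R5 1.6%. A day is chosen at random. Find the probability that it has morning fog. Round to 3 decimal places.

Unnormalized posteriors (prior × likelihood):
  Regime R4: 0.68 × 0.025 = 0.017
  Regime R2: 0.13 × 0.08 = 0.0104
  Regime R6: 0.09 × 0.01 = 0.0009
  Regime R1: 0.05 × 0.14 = 0.007
  Regime R5: 0.05 × 0.016 = 0.0008
P(fog) = 0.017 + 0.0104 + 0.0009 + 0.007 + 0.0008 = 0.0361 → 0.036.

0.036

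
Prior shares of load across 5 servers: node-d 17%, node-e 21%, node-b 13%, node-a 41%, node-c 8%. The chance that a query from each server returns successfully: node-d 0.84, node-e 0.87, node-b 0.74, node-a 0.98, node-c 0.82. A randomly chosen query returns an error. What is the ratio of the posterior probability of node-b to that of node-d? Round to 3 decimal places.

Taking complements, P(error | each) = node-d 0.16, node-e 0.13, node-b 0.26, node-a 0.02, node-c 0.18.
Unnormalized posteriors (prior × likelihood):
  node-d: 0.17 × 0.16 = 0.0272
  node-e: 0.21 × 0.13 = 0.0273
  node-b: 0.13 × 0.26 = 0.0338
  node-a: 0.41 × 0.02 = 0.0082
  node-c: 0.08 × 0.18 = 0.0144
Total = 0.1109.
The ratio is 0.0338 / 0.0272 (the normalizer cancels) = 1.243.

1.243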